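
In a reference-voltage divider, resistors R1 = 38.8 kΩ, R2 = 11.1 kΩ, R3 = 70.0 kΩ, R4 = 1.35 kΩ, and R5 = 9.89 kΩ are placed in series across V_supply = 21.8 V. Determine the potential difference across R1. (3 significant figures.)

V ≈ 6.45 V

Total series resistance ΣR = 38.8 + 11.1 + 70.0 + 1.35 + 9.89 = 131.1 kΩ.
V = V_supply · R/ΣR = 21.8 × 0.2959 = 6.450 V.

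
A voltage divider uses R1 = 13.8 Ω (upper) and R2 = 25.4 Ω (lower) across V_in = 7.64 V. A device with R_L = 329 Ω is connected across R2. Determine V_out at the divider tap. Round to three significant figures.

First combine the lower leg with the load: R2 ‖ R_L = 23.58 Ω.
Now apply the divider: V_out = 7.64 × 0.6308 = 4.819 V.

V_out ≈ 4.82 V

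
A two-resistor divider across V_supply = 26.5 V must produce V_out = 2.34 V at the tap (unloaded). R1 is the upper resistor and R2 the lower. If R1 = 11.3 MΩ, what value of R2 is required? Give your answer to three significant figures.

R2 ≈ 1.09 MΩ

V_out/V_supply = R2/(R1+R2) = 0.08830.
R2 = R1 · 0.08830/(1 − 0.08830) = 1.094 MΩ.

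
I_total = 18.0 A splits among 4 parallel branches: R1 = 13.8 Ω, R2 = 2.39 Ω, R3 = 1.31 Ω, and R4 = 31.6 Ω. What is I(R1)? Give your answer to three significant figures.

I ≈ 1.01 A

Total conductance ΣG = 1/13.8 + 1/2.39 + 1/1.31 + 1/31.6 = 1.286 (units of 1/Ω).
By the current-divider rule, I = I_total · G_k/ΣG = 18.0 × 0.05635 = 1.014 A.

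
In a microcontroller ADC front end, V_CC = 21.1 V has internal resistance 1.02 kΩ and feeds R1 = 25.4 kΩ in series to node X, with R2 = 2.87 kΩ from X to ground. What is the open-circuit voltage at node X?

R1' = 1.02 + 25.4 = 26.42 kΩ (source resistance + R1).
With X open, the divider is unloaded: V_th = 21.1 × 2.87/29.29 = 2.067 V.

V_th ≈ 2.07 V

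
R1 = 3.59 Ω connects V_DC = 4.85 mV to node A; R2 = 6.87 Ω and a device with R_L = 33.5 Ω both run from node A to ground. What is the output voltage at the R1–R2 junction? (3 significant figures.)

R2 ‖ R_L = (6.87 × 33.5)/(6.87 + 33.5) = 5.701 Ω.
Voltage divider with the loaded lower leg: V_out = 4.85 × 5.701/(3.59 + 5.701) = 4.85 × 0.6136 = 2.976 mV.

V_out ≈ 2.98 mV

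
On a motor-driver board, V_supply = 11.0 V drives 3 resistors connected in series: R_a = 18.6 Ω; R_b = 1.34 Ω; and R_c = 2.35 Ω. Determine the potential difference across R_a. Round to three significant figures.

V ≈ 9.18 V

ΣR = 18.6 + 1.34 + 2.35 = 22.29 Ω.
V = V_supply · R/ΣR = 11.0 × 0.8345 = 9.179 V.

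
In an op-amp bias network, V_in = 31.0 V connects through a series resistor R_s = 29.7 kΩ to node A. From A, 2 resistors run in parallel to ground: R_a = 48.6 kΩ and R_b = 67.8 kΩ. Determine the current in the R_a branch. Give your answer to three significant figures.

I ≈ 0.311 mA

Combine the parallel branches: R_p = (1/48.6 + 1/67.8)⁻¹ = 28.31 kΩ.
V_A = 31.0 × 28.31/58.01 = 15.13 V.
I(R_a) = V_A / R_a = 15.13/48.6 = 0.3113 mA.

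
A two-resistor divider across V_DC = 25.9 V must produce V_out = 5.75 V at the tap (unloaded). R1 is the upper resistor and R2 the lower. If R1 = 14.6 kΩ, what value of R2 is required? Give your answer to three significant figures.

R2 ≈ 4.17 kΩ

Required fraction k = V_out/V_DC = 0.2220.
Rearranging, R2 = R1·k/(1−k) = 14.6 × 0.2854 = 4.166 kΩ.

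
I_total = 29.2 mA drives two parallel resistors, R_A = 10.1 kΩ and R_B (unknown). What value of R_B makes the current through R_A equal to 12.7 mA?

The fraction through R_A equals R_B/(R_A+R_B).
With f = 0.4349, R_B = R_A · f/(1−f) = 10.1 × 0.7697 = 7.774 kΩ.

R_B ≈ 7.77 kΩ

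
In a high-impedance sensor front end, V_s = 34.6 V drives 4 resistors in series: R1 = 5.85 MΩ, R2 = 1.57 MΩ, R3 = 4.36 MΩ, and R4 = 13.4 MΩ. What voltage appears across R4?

V ≈ 18.4 V

ΣR = 5.85 + 1.57 + 4.36 + 13.4 = 25.18 MΩ.
Voltage divider: V = V_s · (13.40 / 25.18) = 34.6 × 0.5322 = 18.41 V.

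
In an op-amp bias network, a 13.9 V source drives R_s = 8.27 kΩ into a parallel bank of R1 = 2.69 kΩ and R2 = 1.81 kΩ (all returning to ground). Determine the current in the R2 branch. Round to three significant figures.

Parallel bank: R_p = 1/(1/2.69 + 1/1.81) = 1.082 kΩ.
V_A by voltage divider: V_A = 13.9 × 1.082/(8.27 + 1.082) = 1.608 V.
I(R2) = V_A / R2 = 1.608/1.81 = 0.8885 mA.

I ≈ 0.888 mA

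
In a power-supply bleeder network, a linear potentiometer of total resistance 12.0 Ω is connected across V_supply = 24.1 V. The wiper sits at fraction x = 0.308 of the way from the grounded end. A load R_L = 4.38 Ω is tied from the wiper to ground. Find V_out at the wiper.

V_out ≈ 4.69 V

Split the track: R_lower = x·R_p = 3.696 Ω, R_upper = (1−x)·R_p = 8.304 Ω.
Lower segment in parallel with the load: 3.696 ‖ 4.38 = 2.005 Ω.
Then V_out = V_supply · 2.005/(8.304 + 2.005) = 4.686 V.
(Unloaded: V_out = x·V_supply = 7.42 V.)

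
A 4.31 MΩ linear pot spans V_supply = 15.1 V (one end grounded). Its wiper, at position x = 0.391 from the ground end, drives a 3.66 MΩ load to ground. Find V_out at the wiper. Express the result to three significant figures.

V_out ≈ 4.61 V

The pot divides into 2.625 MΩ above the wiper and 1.685 MΩ below.
Lower segment in parallel with the load: 1.685 ‖ 3.66 = 1.154 MΩ.
Then V_out = V_supply · 1.154/(2.625 + 1.154) = 4.611 V.
(Unloaded: V_out = x·V_supply = 5.90 V.)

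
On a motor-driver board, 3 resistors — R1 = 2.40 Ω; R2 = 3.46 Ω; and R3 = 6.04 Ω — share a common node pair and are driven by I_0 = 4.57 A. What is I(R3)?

Total conductance ΣG = 1/2.40 + 1/3.46 + 1/6.04 = 0.8712 (units of 1/Ω).
R3 takes the fraction G_k/ΣG = 0.1656/0.8712 = 0.1900, so I = 4.57 × 0.1900 = 0.8684 A.

I ≈ 0.868 A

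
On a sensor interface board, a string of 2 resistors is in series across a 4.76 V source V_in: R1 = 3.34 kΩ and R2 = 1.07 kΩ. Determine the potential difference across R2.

V ≈ 1.15 V

Total series resistance ΣR = 3.34 + 1.07 = 4.410 kΩ.
By the voltage-divider rule, V = 4.76 × 1.070/4.410 = 1.155 V.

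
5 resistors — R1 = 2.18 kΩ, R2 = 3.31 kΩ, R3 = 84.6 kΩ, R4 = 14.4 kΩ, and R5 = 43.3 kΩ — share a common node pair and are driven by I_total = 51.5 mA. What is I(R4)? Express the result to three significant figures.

I ≈ 4.13 mA

Total conductance ΣG = 1/2.18 + 1/3.31 + 1/84.6 + 1/14.4 + 1/43.3 = 0.8652 (units of 1/kΩ).
By the current-divider rule, I = I_total · G_k/ΣG = 51.5 × 0.08026 = 4.134 mA.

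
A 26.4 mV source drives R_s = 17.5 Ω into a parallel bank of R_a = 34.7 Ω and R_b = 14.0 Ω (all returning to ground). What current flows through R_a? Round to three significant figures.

Equivalent of the parallel group: R_p = 9.975 Ω.
V_A by voltage divider: V_A = 26.4 × 9.975/(17.5 + 9.975) = 9.585 mV.
I(R_a) = V_A / R_a = 9.585/34.7 = 0.2762 mA.

I ≈ 0.276 mA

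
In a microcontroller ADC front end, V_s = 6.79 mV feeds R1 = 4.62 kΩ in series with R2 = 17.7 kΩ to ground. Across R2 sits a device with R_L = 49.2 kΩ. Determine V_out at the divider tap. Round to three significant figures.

V_out ≈ 5.01 mV

The load sits in parallel with R2, giving an effective lower resistance R2' = R2·R_L/(R2+R_L) = 13.02 kΩ.
Now apply the divider: V_out = 6.79 × 0.7381 = 5.011 mV.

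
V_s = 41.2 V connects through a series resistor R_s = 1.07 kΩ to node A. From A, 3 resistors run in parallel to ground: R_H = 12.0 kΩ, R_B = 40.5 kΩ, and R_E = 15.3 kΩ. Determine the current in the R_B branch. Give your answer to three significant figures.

Parallel bank: R_p = 1/(1/12.0 + 1/40.5 + 1/15.3) = 5.768 kΩ.
V_A = 41.2 × 5.768/6.838 = 34.75 V.
Branch current I = V_A/R_B = 34.75/40.5 = 0.8581 mA.
(Check via current divider: I_total = 6.026 mA; share G_k/ΣG = 0.1424 → same result.)

I ≈ 0.858 mA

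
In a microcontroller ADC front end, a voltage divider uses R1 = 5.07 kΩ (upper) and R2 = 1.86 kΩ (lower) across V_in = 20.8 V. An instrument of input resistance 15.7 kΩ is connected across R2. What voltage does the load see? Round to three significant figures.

V_out ≈ 5.14 V

R2 ‖ R_L = (1.86 × 15.7)/(1.86 + 15.7) = 1.663 kΩ.
Now apply the divider: V_out = 20.8 × 0.2470 = 5.137 V.
(Unloaded it would be 5.58 V; the load pulls it down.)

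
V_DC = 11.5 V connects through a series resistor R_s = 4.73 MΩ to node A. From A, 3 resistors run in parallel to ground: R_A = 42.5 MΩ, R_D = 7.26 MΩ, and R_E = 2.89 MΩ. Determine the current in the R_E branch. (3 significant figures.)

I ≈ 1.17 µA

Parallel bank: R_p = 1/(1/42.5 + 1/7.26 + 1/2.89) = 1.971 MΩ.
Node voltage V_A = V_DC · R_p/(R_s + R_p) = 11.5 × 0.2942 = 3.383 V.
Branch current I = V_A/R_E = 3.383/2.89 = 1.171 µA.
(Equivalently: I_total = 1.716 µA, then current-divider fraction G_k/ΣG = 0.6821.)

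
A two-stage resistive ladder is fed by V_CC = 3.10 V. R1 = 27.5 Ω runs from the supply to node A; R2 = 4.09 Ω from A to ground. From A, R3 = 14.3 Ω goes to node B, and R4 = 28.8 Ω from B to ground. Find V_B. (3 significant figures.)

Node A sees R2 in parallel with the series input of stage 2, R3 + R4 = 43.10 Ω.
Effective lower resistance at A: R2 ‖ 43.10 = 3.736 Ω.
V_A = 3.10 × 3.736/(27.5 + 3.736) = 0.3707 V.
Then the unloaded second divider: V_B = V_A × R4/(R3+R4) = 0.3707 × 0.6682 = 0.2477 V.

V_B ≈ 0.248 V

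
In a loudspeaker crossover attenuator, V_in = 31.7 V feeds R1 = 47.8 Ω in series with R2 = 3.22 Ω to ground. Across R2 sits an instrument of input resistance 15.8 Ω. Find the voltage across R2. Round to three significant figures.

The load sits in parallel with R2, giving an effective lower resistance R2' = R2·R_L/(R2+R_L) = 2.675 Ω.
Voltage divider with the loaded lower leg: V_out = 31.7 × 2.675/(47.8 + 2.675) = 31.7 × 0.05299 = 1.680 V.
(Unloaded it would be 2.00 V; the load pulls it down.)

V_out ≈ 1.68 V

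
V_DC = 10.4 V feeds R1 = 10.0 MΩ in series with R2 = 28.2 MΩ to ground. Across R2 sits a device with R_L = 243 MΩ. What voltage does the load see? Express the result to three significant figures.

V_out ≈ 7.45 V

R2 ‖ R_L = (28.2 × 243)/(28.2 + 243) = 25.27 MΩ.
Then V_out = V_DC · R2'/(R1 + R2') = 10.4 × 25.27/35.27 = 7.451 V.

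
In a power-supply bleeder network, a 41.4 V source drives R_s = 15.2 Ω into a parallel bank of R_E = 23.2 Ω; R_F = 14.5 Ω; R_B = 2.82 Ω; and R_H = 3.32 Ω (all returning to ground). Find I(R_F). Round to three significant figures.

I ≈ 0.225 A

Parallel bank: R_p = 1/(1/23.2 + 1/14.5 + 1/2.82 + 1/3.32) = 1.302 Ω.
Node voltage V_A = V_in · R_p/(R_s + R_p) = 41.4 × 0.07892 = 3.267 V.
I(R_F) = V_A / R_F = 3.267/14.5 = 0.2253 A.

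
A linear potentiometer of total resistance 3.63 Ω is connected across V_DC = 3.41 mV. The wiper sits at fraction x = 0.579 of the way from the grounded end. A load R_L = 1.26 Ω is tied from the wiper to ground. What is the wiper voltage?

V_out ≈ 1.16 mV

Lower segment x·R_p = 2.102 Ω; upper segment (1−x)·R_p = 1.528 Ω.
Lower segment in parallel with the load: 2.102 ‖ 1.26 = 0.7877 Ω.
Then V_out = V_DC · 0.7877/(1.528 + 0.7877) = 1.160 mV.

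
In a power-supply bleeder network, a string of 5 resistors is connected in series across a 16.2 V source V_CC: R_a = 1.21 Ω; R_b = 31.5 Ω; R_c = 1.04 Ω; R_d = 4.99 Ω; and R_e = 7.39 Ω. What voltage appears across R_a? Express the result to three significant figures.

V ≈ 0.425 V

Series total: ΣR = 1.21 + 31.5 + 1.04 + 4.99 + 7.39 = 46.13 Ω.
By the voltage-divider rule, V = 16.2 × 1.210/46.13 = 0.4249 V.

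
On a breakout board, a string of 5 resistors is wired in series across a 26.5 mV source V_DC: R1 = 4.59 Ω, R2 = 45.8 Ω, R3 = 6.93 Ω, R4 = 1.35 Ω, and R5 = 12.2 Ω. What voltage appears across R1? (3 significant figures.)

V ≈ 1.72 mV

Series total: ΣR = 4.59 + 45.8 + 6.93 + 1.35 + 12.2 = 70.87 Ω.
Voltage divider: V = V_DC · (4.590 / 70.87) = 26.5 × 0.06477 = 1.716 mV.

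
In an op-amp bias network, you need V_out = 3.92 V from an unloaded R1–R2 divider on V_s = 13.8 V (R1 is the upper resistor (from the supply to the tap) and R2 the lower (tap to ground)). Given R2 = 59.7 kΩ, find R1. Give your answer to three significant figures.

R1 ≈ 150 kΩ

The divider ratio is R2/(R1+R2) = 3.92/13.8 = 0.2841.
Rearranging, R1 = R2·(1−k)/k = 59.7 × 2.520 = 150.5 kΩ.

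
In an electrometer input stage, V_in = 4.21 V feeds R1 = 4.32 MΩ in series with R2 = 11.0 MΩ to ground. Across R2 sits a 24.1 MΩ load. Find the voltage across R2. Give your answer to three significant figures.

V_out ≈ 2.68 V

First combine the lower leg with the load: R2 ‖ R_L = 7.553 MΩ.
Voltage divider with the loaded lower leg: V_out = 4.21 × 7.553/(4.32 + 7.553) = 4.21 × 0.6361 = 2.678 V.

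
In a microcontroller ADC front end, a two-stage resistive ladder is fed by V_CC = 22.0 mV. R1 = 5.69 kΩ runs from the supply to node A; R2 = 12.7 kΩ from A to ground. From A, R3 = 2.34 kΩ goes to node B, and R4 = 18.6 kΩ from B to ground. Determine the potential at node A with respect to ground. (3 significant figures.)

V_A ≈ 12.8 mV

The second stage (R3 + R4 = 20.94 kΩ) loads node A in parallel with R2.
R2 ‖ (R3+R4) = 7.905 kΩ.
First divider: V_A = V_CC · 7.905/(5.69 + 7.905) = 12.79 mV.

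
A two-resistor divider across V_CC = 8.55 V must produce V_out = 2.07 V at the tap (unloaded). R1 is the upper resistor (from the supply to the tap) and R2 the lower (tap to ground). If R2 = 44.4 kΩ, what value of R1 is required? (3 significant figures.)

R1 ≈ 139 kΩ

Required fraction k = V_out/V_CC = 0.2421.
Rearranging, R1 = R2·(1−k)/k = 44.4 × 3.130 = 139.0 kΩ.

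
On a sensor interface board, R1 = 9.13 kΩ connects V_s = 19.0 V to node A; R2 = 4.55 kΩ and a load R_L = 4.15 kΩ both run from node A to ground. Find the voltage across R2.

V_out ≈ 3.65 V

First combine the lower leg with the load: R2 ‖ R_L = 2.170 kΩ.
Then V_out = V_s · R2'/(R1 + R2') = 19.0 × 2.170/11.30 = 3.649 V.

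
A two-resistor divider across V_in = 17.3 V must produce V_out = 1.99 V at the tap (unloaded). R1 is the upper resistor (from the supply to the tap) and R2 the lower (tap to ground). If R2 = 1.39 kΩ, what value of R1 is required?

Required fraction k = V_out/V_in = 0.1150.
So R1 = R2 · (V_in/V_out − 1) = 1.39 × (17.3/1.99 − 1) = 1.39 × 7.693 = 10.69 kΩ.

R1 ≈ 10.7 kΩ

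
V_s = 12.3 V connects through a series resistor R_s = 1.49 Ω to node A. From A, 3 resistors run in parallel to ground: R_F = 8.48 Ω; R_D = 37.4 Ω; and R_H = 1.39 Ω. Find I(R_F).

Combine the parallel branches: R_p = (1/8.48 + 1/37.4 + 1/1.39)⁻¹ = 1.157 Ω.
V_A = 12.3 × 1.157/2.647 = 5.377 V.
I(R_F) = V_A / R_F = 5.377/8.48 = 0.6341 A.

I ≈ 0.634 A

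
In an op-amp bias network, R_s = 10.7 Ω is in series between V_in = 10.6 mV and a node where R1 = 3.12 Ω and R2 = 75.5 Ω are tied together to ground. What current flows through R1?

I ≈ 0.743 mA

Equivalent of the parallel group: R_p = 2.996 Ω.
V_A by voltage divider: V_A = 10.6 × 2.996/(10.7 + 2.996) = 2.319 mV.
I(R1) = V_A / R1 = 2.319/3.12 = 0.7432 mA.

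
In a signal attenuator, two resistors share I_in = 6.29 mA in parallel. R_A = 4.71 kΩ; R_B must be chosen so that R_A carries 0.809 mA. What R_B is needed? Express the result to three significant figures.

In a two-way split, I_A/I_in = R_B/(R_A + R_B).
0.809/6.29 = R_B/(R_A + R_B) → R_B = R_A · (0.1286)/(1 − 0.1286) = 4.71 × 0.1476 = 0.6952 kΩ.

R_B ≈ 0.695 kΩ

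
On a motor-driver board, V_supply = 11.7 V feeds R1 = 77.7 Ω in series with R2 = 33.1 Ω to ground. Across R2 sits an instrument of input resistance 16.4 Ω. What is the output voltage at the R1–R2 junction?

V_out ≈ 1.45 V

The load sits in parallel with R2, giving an effective lower resistance R2' = R2·R_L/(R2+R_L) = 10.97 Ω.
Voltage divider with the loaded lower leg: V_out = 11.7 × 10.97/(77.7 + 10.97) = 11.7 × 0.1237 = 1.447 V.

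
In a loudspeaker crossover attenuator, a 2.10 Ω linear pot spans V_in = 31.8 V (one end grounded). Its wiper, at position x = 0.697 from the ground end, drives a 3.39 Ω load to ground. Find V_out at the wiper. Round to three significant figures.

Split the track: R_lower = x·R_p = 1.464 Ω, R_upper = (1−x)·R_p = 0.6363 Ω.
R_L loads the lower segment: effective lower R = 1.022 Ω.
Loaded-divider output: V_out = 31.8 × 0.6164 = 19.60 V.
(Unloaded: V_out = x·V_in = 22.2 V.)

V_out ≈ 19.6 V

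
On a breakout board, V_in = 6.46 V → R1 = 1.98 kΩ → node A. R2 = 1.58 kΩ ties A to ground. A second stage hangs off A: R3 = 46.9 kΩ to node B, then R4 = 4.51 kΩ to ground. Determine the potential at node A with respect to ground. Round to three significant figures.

V_A ≈ 2.82 V

Looking into the second stage from A: R3 + R4 = 51.41 kΩ appears in parallel with R2.
Effective lower resistance at A: R2 ‖ 51.41 = 1.533 kΩ.
V_A = 6.46 × 1.533/(1.98 + 1.533) = 2.819 V.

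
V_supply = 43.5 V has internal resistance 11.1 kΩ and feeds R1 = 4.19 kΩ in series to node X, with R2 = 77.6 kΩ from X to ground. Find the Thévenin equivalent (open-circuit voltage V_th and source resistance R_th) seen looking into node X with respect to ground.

V_th ≈ 36.3 V, R_th ≈ 12.8 kΩ

R1' = 11.1 + 4.19 = 15.29 kΩ (source resistance + R1).
V_th is the unloaded tap voltage: V_supply · R2/(R1'+R2) = 43.5 × 0.8354 = 36.34 V.
With V_supply suppressed (replaced by a short), R_th = R1' ‖ R2 = (15.29 × 77.6)/(15.29 + 77.6) = 12.77 kΩ.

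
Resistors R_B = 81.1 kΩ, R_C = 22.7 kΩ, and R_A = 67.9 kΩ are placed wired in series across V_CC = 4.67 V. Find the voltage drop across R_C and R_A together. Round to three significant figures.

Series total: ΣR = 81.1 + 22.7 + 67.9 = 171.7 kΩ.
R_{R_C..R_A} = 22.7 + 67.9 = 90.60 kΩ.
Voltage divider: V = V_CC · (90.60 / 171.7) = 4.67 × 0.5277 = 2.464 V.

V ≈ 2.46 V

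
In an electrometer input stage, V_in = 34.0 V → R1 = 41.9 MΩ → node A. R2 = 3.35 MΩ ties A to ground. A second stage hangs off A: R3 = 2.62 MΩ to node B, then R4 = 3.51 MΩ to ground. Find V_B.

Looking into the second stage from A: R3 + R4 = 6.130 MΩ appears in parallel with R2.
Effective lower resistance at A: R2 ‖ 6.130 = 2.166 MΩ.
So V_A = 34.0 × 0.04916 = 1.671 V.
Stage 2 is unloaded, so V_B = V_A · R4/(R3+R4) = 1.671 × 3.51/6.130 = 0.9570 V.

V_B ≈ 0.957 V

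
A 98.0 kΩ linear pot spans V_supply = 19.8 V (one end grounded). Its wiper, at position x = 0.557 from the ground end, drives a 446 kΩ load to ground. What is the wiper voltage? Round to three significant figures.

V_out ≈ 10.5 V

The pot divides into 43.41 kΩ above the wiper and 54.59 kΩ below.
(x·R_p) ‖ R_L = 48.63 kΩ.
V_out = 19.8 × 48.63/(43.41 + 48.63) = 10.46 V.
(Unloaded: V_out = x·V_supply = 11.0 V.)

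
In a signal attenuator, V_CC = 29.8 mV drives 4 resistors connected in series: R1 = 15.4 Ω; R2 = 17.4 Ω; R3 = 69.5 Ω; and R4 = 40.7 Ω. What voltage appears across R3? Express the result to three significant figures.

V ≈ 14.5 mV

ΣR = 15.4 + 17.4 + 69.5 + 40.7 = 143.0 Ω.
By the voltage-divider rule, V = 29.8 × 69.50/143.0 = 14.48 mV.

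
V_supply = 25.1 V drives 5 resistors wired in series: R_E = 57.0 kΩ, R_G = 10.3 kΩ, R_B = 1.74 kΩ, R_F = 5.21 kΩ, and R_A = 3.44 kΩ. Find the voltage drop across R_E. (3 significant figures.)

Series total: ΣR = 57.0 + 10.3 + 1.74 + 5.21 + 3.44 = 77.69 kΩ.
V = V_supply · R/ΣR = 25.1 × 0.7337 = 18.42 V.

V ≈ 18.4 V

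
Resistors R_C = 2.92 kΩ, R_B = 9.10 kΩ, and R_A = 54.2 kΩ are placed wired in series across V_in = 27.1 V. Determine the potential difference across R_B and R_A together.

Series total: ΣR = 2.92 + 9.10 + 54.2 = 66.22 kΩ.
R_{R_B..R_A} = 9.10 + 54.2 = 63.30 kΩ.
V = V_in · R/ΣR = 27.1 × 0.9559 = 25.91 V.

V ≈ 25.9 V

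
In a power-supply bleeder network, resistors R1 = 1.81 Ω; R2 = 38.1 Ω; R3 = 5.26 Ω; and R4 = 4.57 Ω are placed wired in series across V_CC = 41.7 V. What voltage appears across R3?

Total series resistance ΣR = 1.81 + 38.1 + 5.26 + 4.57 = 49.74 Ω.
Voltage divider: V = V_CC · (5.260 / 49.74) = 41.7 × 0.1057 = 4.410 V.

V ≈ 4.41 V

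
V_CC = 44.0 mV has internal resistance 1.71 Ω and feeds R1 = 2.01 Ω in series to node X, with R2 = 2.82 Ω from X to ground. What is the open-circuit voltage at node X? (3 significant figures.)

R1' = 1.71 + 2.01 = 3.720 Ω (source resistance + R1).
Open-circuit (no load on X): V_th = V_CC · R2/(R1' + R2) = 44.0 × 2.82/(3.720 + 2.82) = 18.97 mV.

V_th ≈ 19.0 mV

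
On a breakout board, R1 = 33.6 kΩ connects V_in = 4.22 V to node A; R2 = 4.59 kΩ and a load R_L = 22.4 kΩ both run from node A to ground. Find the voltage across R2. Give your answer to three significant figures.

R2 ‖ R_L = (4.59 × 22.4)/(4.59 + 22.4) = 3.809 kΩ.
Then V_out = V_in · R2'/(R1 + R2') = 4.22 × 3.809/37.41 = 0.4297 V.
(Unloaded it would be 0.507 V; the load pulls it down.)

V_out ≈ 0.430 V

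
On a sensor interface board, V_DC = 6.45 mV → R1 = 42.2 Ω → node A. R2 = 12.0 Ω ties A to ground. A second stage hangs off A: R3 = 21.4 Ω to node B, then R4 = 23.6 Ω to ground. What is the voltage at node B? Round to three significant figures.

Node A sees R2 in parallel with the series input of stage 2, R3 + R4 = 45.00 Ω.
Effective lower resistance at A: R2 ‖ 45.00 = 9.474 Ω.
First divider: V_A = V_DC · 9.474/(42.2 + 9.474) = 1.183 mV.
Then the unloaded second divider: V_B = V_A × R4/(R3+R4) = 1.183 × 0.5244 = 0.6202 mV.

V_B ≈ 0.620 mV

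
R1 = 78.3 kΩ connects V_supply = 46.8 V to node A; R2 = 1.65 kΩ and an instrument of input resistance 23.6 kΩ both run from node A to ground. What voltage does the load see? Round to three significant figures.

V_out ≈ 0.904 V

First combine the lower leg with the load: R2 ‖ R_L = 1.542 kΩ.
Now apply the divider: V_out = 46.8 × 0.01932 = 0.9040 V.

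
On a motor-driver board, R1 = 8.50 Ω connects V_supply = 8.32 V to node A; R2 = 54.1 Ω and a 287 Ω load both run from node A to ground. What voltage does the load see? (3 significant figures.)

The load sits in parallel with R2, giving an effective lower resistance R2' = R2·R_L/(R2+R_L) = 45.52 Ω.
Now apply the divider: V_out = 8.32 × 0.8426 = 7.011 V.
(Unloaded it would be 7.19 V; the load pulls it down.)

V_out ≈ 7.01 V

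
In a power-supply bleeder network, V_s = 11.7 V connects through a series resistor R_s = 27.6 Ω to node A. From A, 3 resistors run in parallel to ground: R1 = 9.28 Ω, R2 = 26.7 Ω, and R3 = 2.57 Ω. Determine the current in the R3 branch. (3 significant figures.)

Parallel bank: R_p = 1/(1/9.28 + 1/26.7 + 1/2.57) = 1.872 Ω.
V_A = 11.7 × 1.872/29.47 = 0.7430 V.
Branch current I = V_A/R3 = 0.7430/2.57 = 0.2891 A.
(Equivalently: I_total = 0.3970 A, then current-divider fraction G_k/ΣG = 0.7282.)

I ≈ 0.289 A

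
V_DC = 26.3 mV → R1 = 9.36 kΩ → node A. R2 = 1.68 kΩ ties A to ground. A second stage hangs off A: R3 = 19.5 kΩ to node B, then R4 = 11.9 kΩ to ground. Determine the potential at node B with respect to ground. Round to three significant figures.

V_B ≈ 1.45 mV

Looking into the second stage from A: R3 + R4 = 31.40 kΩ appears in parallel with R2.
R2 ‖ (R3+R4) = 1.595 kΩ.
So V_A = 26.3 × 0.1456 = 3.829 mV.
Stage 2 is unloaded, so V_B = V_A · R4/(R3+R4) = 3.829 × 11.9/31.40 = 1.451 mV.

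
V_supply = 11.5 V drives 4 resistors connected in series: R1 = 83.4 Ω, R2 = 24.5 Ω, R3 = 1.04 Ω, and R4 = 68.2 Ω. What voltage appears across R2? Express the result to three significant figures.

V ≈ 1.59 V

ΣR = 83.4 + 24.5 + 1.04 + 68.2 = 177.1 Ω.
V = V_supply · R/ΣR = 11.5 × 0.1383 = 1.591 V.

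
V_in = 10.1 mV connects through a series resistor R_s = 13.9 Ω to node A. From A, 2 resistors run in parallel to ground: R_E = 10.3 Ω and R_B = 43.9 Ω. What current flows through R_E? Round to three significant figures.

I ≈ 0.368 mA

Combine the parallel branches: R_p = (1/10.3 + 1/43.9)⁻¹ = 8.343 Ω.
V_A by voltage divider: V_A = 10.1 × 8.343/(13.9 + 8.343) = 3.788 mV.
Branch current I = V_A/R_E = 3.788/10.3 = 0.3678 mA.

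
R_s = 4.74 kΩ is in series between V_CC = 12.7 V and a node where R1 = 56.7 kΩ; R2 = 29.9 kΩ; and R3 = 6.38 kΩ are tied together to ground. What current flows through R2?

Parallel bank: R_p = 1/(1/56.7 + 1/29.9 + 1/6.38) = 4.812 kΩ.
V_A = 12.7 × 4.812/9.552 = 6.398 V.
I(R2) = V_A / R2 = 6.398/29.9 = 0.2140 mA.

I ≈ 0.214 mA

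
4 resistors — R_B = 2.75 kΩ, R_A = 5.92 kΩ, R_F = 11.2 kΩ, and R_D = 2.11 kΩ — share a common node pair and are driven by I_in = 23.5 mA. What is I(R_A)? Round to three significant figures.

I ≈ 3.62 mA

Total conductance ΣG = 1/2.75 + 1/5.92 + 1/11.2 + 1/2.11 = 1.096 (units of 1/kΩ).
R_A takes the fraction G_k/ΣG = 0.1689/1.096 = 0.1542, so I = 23.5 × 0.1542 = 3.623 mA.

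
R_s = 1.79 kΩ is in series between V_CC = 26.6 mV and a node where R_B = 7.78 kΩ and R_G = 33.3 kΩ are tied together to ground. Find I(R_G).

Combine the parallel branches: R_p = (1/7.78 + 1/33.3)⁻¹ = 6.307 kΩ.
Node voltage V_A = V_CC · R_p/(R_s + R_p) = 26.6 × 0.7789 = 20.72 mV.
Branch current I = V_A/R_G = 20.72/33.3 = 0.6222 µA.
(Check via current divider: I_total = 3.285 µA; share G_k/ΣG = 0.1894 → same result.)

I ≈ 0.622 µA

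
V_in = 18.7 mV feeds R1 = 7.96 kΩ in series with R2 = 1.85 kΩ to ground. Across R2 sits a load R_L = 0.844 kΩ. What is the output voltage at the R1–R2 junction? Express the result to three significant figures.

V_out ≈ 1.27 mV

First combine the lower leg with the load: R2 ‖ R_L = 0.5796 kΩ.
Voltage divider with the loaded lower leg: V_out = 18.7 × 0.5796/(7.96 + 0.5796) = 18.7 × 0.06787 = 1.269 mV.
(Unloaded it would be 3.53 mV; the load pulls it down.)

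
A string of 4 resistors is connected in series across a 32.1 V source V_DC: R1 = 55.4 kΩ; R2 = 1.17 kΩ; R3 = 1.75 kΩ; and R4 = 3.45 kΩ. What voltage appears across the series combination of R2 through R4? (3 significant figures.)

V ≈ 3.31 V

Series total: ΣR = 55.4 + 1.17 + 1.75 + 3.45 = 61.77 kΩ.
R_{R2..R4} = 1.17 + 1.75 + 3.45 = 6.370 kΩ.
By the voltage-divider rule, V = 32.1 × 6.370/61.77 = 3.310 V.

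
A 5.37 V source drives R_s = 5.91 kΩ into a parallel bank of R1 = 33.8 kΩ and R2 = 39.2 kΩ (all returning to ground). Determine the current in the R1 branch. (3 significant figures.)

Equivalent of the parallel group: R_p = 18.15 kΩ.
Node voltage V_A = V_DC · R_p/(R_s + R_p) = 5.37 × 0.7544 = 4.051 V.
I(R1) = V_A / R1 = 4.051/33.8 = 0.1199 mA.
(Equivalently: I_total = 0.2232 mA, then current-divider fraction G_k/ΣG = 0.5370.)

I ≈ 0.120 mA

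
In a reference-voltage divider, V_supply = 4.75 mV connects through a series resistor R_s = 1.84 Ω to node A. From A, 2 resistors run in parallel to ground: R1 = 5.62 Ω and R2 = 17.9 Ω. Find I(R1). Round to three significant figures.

I ≈ 0.591 mA

Parallel bank: R_p = 1/(1/5.62 + 1/17.9) = 4.277 Ω.
V_A = 4.75 × 4.277/6.117 = 3.321 mV.
Branch current I = V_A/R1 = 3.321/5.62 = 0.5910 mA.
(Check via current divider: I_total = 0.7765 mA; share G_k/ΣG = 0.7611 → same result.)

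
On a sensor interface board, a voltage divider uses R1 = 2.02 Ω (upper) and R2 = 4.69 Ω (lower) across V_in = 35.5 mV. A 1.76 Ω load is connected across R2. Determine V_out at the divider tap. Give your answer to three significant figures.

R2 ‖ R_L = (4.69 × 1.76)/(4.69 + 1.76) = 1.280 Ω.
Now apply the divider: V_out = 35.5 × 0.3878 = 13.77 mV.

V_out ≈ 13.8 mV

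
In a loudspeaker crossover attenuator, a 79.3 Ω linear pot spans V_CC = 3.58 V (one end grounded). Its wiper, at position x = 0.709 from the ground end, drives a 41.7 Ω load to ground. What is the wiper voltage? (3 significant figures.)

Lower segment x·R_p = 56.22 Ω; upper segment (1−x)·R_p = 23.08 Ω.
R_L loads the lower segment: effective lower R = 23.94 Ω.
Then V_out = V_CC · 23.94/(23.08 + 23.94) = 1.823 V.

V_out ≈ 1.82 V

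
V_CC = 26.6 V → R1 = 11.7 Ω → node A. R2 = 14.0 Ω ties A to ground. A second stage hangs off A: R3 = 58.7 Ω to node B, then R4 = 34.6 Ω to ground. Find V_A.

V_A ≈ 13.6 V

Node A sees R2 in parallel with the series input of stage 2, R3 + R4 = 93.30 Ω.
R2 ‖ (R3+R4) = 12.17 Ω.
First divider: V_A = V_CC · 12.17/(11.7 + 12.17) = 13.56 V.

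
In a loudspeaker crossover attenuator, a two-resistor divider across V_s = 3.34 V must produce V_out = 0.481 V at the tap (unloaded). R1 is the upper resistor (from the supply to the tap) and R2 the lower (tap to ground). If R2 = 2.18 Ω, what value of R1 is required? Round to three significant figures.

V_out/V_s = R2/(R1+R2) = 0.1440.
So R1 = R2 · (V_s/V_out − 1) = 2.18 × (3.34/0.481 − 1) = 2.18 × 5.944 = 12.96 Ω.

R1 ≈ 13.0 Ω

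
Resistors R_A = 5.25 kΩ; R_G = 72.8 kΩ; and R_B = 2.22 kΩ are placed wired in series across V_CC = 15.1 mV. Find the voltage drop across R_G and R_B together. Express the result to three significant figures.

ΣR = 5.25 + 72.8 + 2.22 = 80.27 kΩ.
R_{R_G..R_B} = 72.8 + 2.22 = 75.02 kΩ.
Voltage divider: V = V_CC · (75.02 / 80.27) = 15.1 × 0.9346 = 14.11 mV.

V ≈ 14.1 mV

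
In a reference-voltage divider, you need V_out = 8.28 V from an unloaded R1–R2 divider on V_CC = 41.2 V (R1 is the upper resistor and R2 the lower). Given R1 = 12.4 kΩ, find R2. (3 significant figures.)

Required fraction k = V_out/V_CC = 0.2010.
R2 = R1 · 0.2010/(1 − 0.2010) = 3.119 kΩ.

R2 ≈ 3.12 kΩ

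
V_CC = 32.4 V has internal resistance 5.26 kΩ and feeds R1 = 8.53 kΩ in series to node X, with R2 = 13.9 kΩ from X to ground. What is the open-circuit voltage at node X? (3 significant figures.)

V_th ≈ 16.3 V

R1' = 5.26 + 8.53 = 13.79 kΩ (source resistance + R1).
Open-circuit (no load on X): V_th = V_CC · R2/(R1' + R2) = 32.4 × 13.9/(13.79 + 13.9) = 16.26 V.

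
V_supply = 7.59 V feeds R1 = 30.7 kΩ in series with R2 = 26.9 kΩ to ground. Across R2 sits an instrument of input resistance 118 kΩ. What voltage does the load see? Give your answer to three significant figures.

V_out ≈ 3.16 V

The load sits in parallel with R2, giving an effective lower resistance R2' = R2·R_L/(R2+R_L) = 21.91 kΩ.
Then V_out = V_supply · R2'/(R1 + R2') = 7.59 × 21.91/52.61 = 3.161 V.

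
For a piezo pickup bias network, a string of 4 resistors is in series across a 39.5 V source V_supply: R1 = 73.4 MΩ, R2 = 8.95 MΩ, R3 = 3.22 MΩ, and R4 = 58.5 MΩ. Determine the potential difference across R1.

ΣR = 73.4 + 8.95 + 3.22 + 58.5 = 144.1 MΩ.
Voltage divider: V = V_supply · (73.40 / 144.1) = 39.5 × 0.5095 = 20.12 V.

V ≈ 20.1 V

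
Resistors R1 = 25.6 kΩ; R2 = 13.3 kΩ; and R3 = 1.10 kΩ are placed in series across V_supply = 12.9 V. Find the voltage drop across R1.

Total series resistance ΣR = 25.6 + 13.3 + 1.10 = 40.00 kΩ.
By the voltage-divider rule, V = 12.9 × 25.60/40.00 = 8.256 V.

V ≈ 8.26 V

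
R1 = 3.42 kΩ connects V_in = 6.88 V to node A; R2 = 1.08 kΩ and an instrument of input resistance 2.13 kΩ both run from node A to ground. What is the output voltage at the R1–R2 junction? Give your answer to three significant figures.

V_out ≈ 1.19 V

R2 ‖ R_L = (1.08 × 2.13)/(1.08 + 2.13) = 0.7166 kΩ.
Then V_out = V_in · R2'/(R1 + R2') = 6.88 × 0.7166/4.137 = 1.192 V.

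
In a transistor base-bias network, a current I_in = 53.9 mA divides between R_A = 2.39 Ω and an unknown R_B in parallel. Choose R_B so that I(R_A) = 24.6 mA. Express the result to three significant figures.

R_B ≈ 2.01 Ω

The fraction through R_A equals R_B/(R_A+R_B).
24.6/53.9 = R_B/(R_A + R_B) → R_B = R_A · (0.4564)/(1 − 0.4564) = 2.39 × 0.8396 = 2.007 Ω.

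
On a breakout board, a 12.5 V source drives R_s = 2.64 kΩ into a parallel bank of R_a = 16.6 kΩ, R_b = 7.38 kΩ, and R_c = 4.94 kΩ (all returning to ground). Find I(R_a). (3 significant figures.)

I ≈ 0.367 mA

Combine the parallel branches: R_p = (1/16.6 + 1/7.38 + 1/4.94)⁻¹ = 2.511 kΩ.
V_A by voltage divider: V_A = 12.5 × 2.511/(2.64 + 2.511) = 6.094 V.
Branch current I = V_A/R_a = 6.094/16.6 = 0.3671 mA.
(Check via current divider: I_total = 2.426 mA; share G_k/ΣG = 0.1513 → same result.)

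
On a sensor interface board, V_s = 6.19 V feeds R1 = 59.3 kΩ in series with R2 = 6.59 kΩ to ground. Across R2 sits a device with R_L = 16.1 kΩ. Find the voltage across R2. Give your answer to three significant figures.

First combine the lower leg with the load: R2 ‖ R_L = 4.676 kΩ.
Then V_out = V_s · R2'/(R1 + R2') = 6.19 × 4.676/63.98 = 0.4524 V.
(Unloaded it would be 0.619 V; the load pulls it down.)

V_out ≈ 0.452 V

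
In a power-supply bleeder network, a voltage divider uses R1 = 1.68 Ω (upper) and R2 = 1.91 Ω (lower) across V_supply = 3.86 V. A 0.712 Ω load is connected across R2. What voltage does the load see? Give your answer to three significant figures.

R2 ‖ R_L = (1.91 × 0.712)/(1.91 + 0.712) = 0.5187 Ω.
Voltage divider with the loaded lower leg: V_out = 3.86 × 0.5187/(1.68 + 0.5187) = 3.86 × 0.2359 = 0.9106 V.
(Unloaded it would be 2.05 V; the load pulls it down.)

V_out ≈ 0.911 V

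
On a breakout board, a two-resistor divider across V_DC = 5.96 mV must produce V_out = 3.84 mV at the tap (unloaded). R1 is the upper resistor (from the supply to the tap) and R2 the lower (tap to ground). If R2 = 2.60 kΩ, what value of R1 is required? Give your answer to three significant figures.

R1 ≈ 1.44 kΩ

Required fraction k = V_out/V_DC = 0.6443.
So R1 = R2 · (V_DC/V_out − 1) = 2.60 × (5.96/3.84 − 1) = 2.60 × 0.5521 = 1.435 kΩ.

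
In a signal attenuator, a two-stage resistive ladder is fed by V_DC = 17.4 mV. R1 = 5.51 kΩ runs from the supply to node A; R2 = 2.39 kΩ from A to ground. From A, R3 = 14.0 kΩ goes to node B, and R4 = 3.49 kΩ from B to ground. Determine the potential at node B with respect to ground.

The second stage (R3 + R4 = 17.49 kΩ) loads node A in parallel with R2.
R2 ‖ (R3+R4) = 2.103 kΩ.
First divider: V_A = V_DC · 2.103/(5.51 + 2.103) = 4.806 mV.
V_B = V_A × 0.1995 = 0.9590 mV.

V_B ≈ 0.959 mV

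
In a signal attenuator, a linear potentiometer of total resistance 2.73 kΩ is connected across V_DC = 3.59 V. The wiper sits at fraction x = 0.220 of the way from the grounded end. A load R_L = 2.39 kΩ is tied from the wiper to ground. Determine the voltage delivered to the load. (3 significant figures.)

Lower segment x·R_p = 0.6006 kΩ; upper segment (1−x)·R_p = 2.129 kΩ.
Lower segment in parallel with the load: 0.6006 ‖ 2.39 = 0.4800 kΩ.
Then V_out = V_DC · 0.4800/(2.129 + 0.4800) = 0.6604 V.

V_out ≈ 0.660 V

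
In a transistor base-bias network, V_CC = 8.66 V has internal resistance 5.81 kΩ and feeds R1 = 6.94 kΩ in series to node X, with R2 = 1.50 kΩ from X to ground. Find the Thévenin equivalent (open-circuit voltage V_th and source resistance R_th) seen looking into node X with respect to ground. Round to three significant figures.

R1' = 5.81 + 6.94 = 12.75 kΩ (source resistance + R1).
Open-circuit (no load on X): V_th = V_CC · R2/(R1' + R2) = 8.66 × 1.50/(12.75 + 1.50) = 0.9116 V.
Looking into X with the source shorted: R_th = R1'·R2/(R1'+R2) = 12.75 × 1.50/14.25 = 1.342 kΩ.

V_th ≈ 0.912 V, R_th ≈ 1.34 kΩ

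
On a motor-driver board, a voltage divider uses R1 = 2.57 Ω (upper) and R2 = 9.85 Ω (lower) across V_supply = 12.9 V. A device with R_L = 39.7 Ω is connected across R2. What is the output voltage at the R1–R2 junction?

R2 ‖ R_L = (9.85 × 39.7)/(9.85 + 39.7) = 7.892 Ω.
Now apply the divider: V_out = 12.9 × 0.7543 = 9.731 V.
(Unloaded it would be 10.2 V; the load pulls it down.)

V_out ≈ 9.73 V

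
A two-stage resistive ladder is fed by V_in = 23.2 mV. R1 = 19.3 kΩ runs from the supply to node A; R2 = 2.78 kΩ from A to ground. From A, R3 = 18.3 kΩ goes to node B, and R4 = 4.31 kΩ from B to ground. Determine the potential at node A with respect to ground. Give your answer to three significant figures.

Looking into the second stage from A: R3 + R4 = 22.61 kΩ appears in parallel with R2.
Effective lower resistance at A: R2 ‖ 22.61 = 2.476 kΩ.
First divider: V_A = V_in · 2.476/(19.3 + 2.476) = 2.638 mV.

V_A ≈ 2.64 mV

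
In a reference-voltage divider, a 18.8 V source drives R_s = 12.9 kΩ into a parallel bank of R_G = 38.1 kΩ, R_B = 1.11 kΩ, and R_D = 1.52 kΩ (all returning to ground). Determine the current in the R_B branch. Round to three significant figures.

I ≈ 0.790 mA

Equivalent of the parallel group: R_p = 0.6309 kΩ.
Node voltage V_A = V_CC · R_p/(R_s + R_p) = 18.8 × 0.04663 = 0.8766 V.
I(R_B) = V_A / R_B = 0.8766/1.11 = 0.7897 mA.
(Check via current divider: I_total = 1.389 mA; share G_k/ΣG = 0.5684 → same result.)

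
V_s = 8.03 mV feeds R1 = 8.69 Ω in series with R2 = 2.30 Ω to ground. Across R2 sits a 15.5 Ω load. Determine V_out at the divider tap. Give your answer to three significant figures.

V_out ≈ 1.50 mV

The load sits in parallel with R2, giving an effective lower resistance R2' = R2·R_L/(R2+R_L) = 2.003 Ω.
Voltage divider with the loaded lower leg: V_out = 8.03 × 2.003/(8.69 + 2.003) = 8.03 × 0.1873 = 1.504 mV.
(Unloaded it would be 1.68 mV; the load pulls it down.)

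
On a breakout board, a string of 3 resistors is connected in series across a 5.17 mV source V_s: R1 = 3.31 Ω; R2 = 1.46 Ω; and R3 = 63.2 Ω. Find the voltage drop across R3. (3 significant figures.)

ΣR = 3.31 + 1.46 + 63.2 = 67.97 Ω.
By the voltage-divider rule, V = 5.17 × 63.20/67.97 = 4.807 mV.

V ≈ 4.81 mV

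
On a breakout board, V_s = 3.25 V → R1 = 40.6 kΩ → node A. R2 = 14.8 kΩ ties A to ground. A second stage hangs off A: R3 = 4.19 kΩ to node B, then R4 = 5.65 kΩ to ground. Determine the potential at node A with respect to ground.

V_A ≈ 0.413 V

Looking into the second stage from A: R3 + R4 = 9.840 kΩ appears in parallel with R2.
Effective lower resistance at A: R2 ‖ 9.840 = 5.910 kΩ.
So V_A = 3.25 × 0.1271 = 0.4130 V.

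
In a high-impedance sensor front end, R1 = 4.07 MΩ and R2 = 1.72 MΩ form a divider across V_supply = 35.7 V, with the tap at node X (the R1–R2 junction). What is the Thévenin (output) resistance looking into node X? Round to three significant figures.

Zeroing V_supply shorts the top of R1 to ground, so R_th = R1 ‖ R2 = 1.209 MΩ.

R_th ≈ 1.21 MΩ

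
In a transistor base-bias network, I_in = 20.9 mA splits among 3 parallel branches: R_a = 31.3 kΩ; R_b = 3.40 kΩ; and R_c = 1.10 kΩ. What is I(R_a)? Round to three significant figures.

Conductances: ΣG = 1/31.3 + 1/3.40 + 1/1.10 = 1.235 (1/kΩ).
By the current-divider rule, I = I_in · G_k/ΣG = 20.9 × 0.02587 = 0.5406 mA.

I ≈ 0.541 mA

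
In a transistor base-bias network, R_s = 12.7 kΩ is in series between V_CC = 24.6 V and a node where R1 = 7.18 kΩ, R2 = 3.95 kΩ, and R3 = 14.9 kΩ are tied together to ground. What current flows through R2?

I ≈ 0.911 mA

Parallel bank: R_p = 1/(1/7.18 + 1/3.95 + 1/14.9) = 2.176 kΩ.
V_A by voltage divider: V_A = 24.6 × 2.176/(12.7 + 2.176) = 3.598 V.
I(R2) = V_A / R2 = 3.598/3.95 = 0.9110 mA.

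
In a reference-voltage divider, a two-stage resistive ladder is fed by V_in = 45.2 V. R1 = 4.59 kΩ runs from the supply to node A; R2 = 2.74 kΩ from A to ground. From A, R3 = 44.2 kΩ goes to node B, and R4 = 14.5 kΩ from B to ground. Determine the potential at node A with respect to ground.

Looking into the second stage from A: R3 + R4 = 58.70 kΩ appears in parallel with R2.
R2 ‖ (R3+R4) = 2.618 kΩ.
So V_A = 45.2 × 0.3632 = 16.42 V.

V_A ≈ 16.4 V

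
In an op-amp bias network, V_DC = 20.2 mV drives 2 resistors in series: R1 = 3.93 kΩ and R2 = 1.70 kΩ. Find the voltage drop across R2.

Series total: ΣR = 3.93 + 1.70 = 5.630 kΩ.
By the voltage-divider rule, V = 20.2 × 1.700/5.630 = 6.099 mV.

V ≈ 6.10 mV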